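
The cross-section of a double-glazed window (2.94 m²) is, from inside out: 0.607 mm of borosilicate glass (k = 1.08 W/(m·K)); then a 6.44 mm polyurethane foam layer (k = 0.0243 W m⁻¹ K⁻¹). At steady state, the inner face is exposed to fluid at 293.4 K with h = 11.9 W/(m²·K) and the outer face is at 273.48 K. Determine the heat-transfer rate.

Q = 168 W

Resistance network (inner→outer):
  R_conv,in = 1/(hA) = 1/(11.9·2.94) = 0.02858 K/W
  R_borosilicate glass = L/(kA) = 6.07×10^-4/(1.08·2.94) = 1.912×10^-4 K/W
  R_polyurethane foam = L/(kA) = 0.00644/(0.0243·2.94) = 0.09014 K/W
ΣR = 0.02858 + 1.912×10^-4 + 0.09014 = 0.1189 K/W
Q = ΔT/ΣR = (293.4 K − 273.48 K)/0.1189 = 168 W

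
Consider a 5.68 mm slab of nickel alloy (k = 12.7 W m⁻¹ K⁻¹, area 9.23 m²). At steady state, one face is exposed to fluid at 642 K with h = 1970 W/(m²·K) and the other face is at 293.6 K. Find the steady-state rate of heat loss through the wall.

Resistance network (inner→outer):
  R_conv,in = 1/(hA) = 1/(1970·9.23) = 5.500×10^-5 K/W
  R_nickel alloy = L/(kA) = 0.00568/(12.7·9.23) = 4.846×10^-5 K/W
ΣR = 5.500×10^-5 + 4.846×10^-5 = 1.035×10^-4 K/W
Q = ΔT/ΣR = (642 K − 293.6 K)/1.035×10^-4 = 3.37×10^6 W

Q = 3370 kW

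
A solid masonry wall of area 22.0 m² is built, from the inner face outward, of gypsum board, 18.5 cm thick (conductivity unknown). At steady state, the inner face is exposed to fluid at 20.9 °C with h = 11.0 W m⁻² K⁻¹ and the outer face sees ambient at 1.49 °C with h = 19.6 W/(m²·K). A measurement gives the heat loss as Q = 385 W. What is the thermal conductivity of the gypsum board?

k = 0.191 W/m·K

ΣR = ΔT/Q = |20.9 − 1.49|/385 = 0.05042 K/W
Known resistances:
  R_conv,in = 1/(hA) = 1/(11.0·22.0) = 0.004132 K/W
  R_conv,out = 1/(hA) = 1/(19.6·22.0) = 0.002319 K/W
R_gypsum board = ΣR − ΣR_known = 0.05042 − 0.006451 = 0.04397 K/W
L/(kA) = 0.04397 ⇒ k = 0.185/(0.04397·22.0) = 0.191 W/m·K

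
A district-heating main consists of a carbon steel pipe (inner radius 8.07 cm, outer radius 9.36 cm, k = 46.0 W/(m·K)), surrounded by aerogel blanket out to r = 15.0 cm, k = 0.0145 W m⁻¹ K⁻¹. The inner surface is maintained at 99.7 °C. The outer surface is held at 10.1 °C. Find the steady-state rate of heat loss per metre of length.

Resistance network (inner→outer):
  R'_carbon steel = ln(0.0936/0.0807)/(2πk) = 0.1483/(2π·46.0) = 5.131×10^-4 m·K/W
  R'_aerogel blanket = ln(0.150/0.0936)/(2πk) = 0.4716/(2π·0.0145) = 5.176 m·K/W
ΣR = 5.131×10^-4 + 5.176 = 5.177 m·K/W
Q' = ΔT/ΣR = (99.7 °C − 10.1 °C)/5.177 = 17.3 W/m

Q' = 17.3 W/m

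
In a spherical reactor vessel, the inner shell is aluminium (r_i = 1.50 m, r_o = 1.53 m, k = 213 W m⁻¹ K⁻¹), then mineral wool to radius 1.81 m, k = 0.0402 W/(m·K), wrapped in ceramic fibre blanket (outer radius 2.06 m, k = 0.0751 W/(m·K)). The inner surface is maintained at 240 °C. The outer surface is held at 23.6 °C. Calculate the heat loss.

Series thermal resistances, inner to outer:
  R_aluminium = (1/1.50 − 1/1.53)/(4πk) = 0.01307/(4π·213) = 4.884×10^-6 K/W
  R_mineral wool = (1/1.53 − 1/1.81)/(4πk) = 0.1011/(4π·0.0402) = 0.2001 K/W
  R_ceramic fibre blanket = (1/1.81 − 1/2.06)/(4πk) = 0.06705/(4π·0.0751) = 0.07105 K/W
ΣR = 4.884×10^-6 + 0.2001 + 0.07105 = 0.2712 K/W
Q = ΔT/ΣR = (240 °C − 23.6 °C)/0.2712 = 798 W

Q = 798 W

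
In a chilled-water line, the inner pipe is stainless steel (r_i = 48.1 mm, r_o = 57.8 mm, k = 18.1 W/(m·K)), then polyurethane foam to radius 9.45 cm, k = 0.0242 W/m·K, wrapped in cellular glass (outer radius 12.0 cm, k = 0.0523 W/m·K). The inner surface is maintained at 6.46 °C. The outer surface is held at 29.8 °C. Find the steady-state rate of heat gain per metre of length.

Q' = 5.89 W/m

Resistance network (inner→outer):
  R'_stainless steel = ln(0.0578/0.0481)/(2πk) = 0.1837/(2π·18.1) = 0.001615 m·K/W
  R'_polyurethane foam = ln(0.0945/0.0578)/(2πk) = 0.4916/(2π·0.0242) = 3.233 m·K/W
  R'_cellular glass = ln(0.120/0.0945)/(2πk) = 0.2389/(2π·0.0523) = 0.7270 m·K/W
ΣR = 0.001615 + 3.233 + 0.7270 = 3.962 m·K/W
Q' = ΔT/ΣR = (6.46 °C − 29.8 °C)/3.962 = -5.89 W/m
(Negative Q' ⇒ heat flows inward; heat gain = 5.89 W/m.)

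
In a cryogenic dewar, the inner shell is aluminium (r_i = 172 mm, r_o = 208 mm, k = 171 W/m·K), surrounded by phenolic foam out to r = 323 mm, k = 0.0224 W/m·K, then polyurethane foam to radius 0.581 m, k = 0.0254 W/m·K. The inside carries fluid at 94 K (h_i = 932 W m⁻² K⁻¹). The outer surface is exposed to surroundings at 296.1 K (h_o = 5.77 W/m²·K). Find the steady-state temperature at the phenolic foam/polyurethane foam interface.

Resistance network (inner→outer):
  R_conv,in = 1/(4πr²h) = 1/(4π·0.172²·932) = 0.002886 K/W
  R_aluminium = (1/0.172 − 1/0.208)/(4πk) = 1.006/(4π·171) = 4.683×10^-4 K/W
  R_phenolic foam = (1/0.208 − 1/0.323)/(4πk) = 1.712/(4π·0.0224) = 6.081 K/W
  R_polyurethane foam = (1/0.323 − 1/0.581)/(4πk) = 1.375/(4π·0.0254) = 4.307 K/W
  R_conv,out = 1/(4πr²h) = 1/(4π·0.581²·5.77) = 0.04086 K/W
ΣR = 0.002886 + 4.683×10^-4 + 6.081 + 4.307 + 0.04086 = 10.43 K/W
Q = ΔT/ΣR = (94 K − 296.1 K)/10.43 = -19.38 W
From the inner boundary to the phenolic foam/polyurethane foam interface, ΣR_partial = 6.084 K/W.
T_interface = T_in − Q·ΣR_partial = 94 K − (-19.38)(6.084) = 211.9 K

T = 211.9 K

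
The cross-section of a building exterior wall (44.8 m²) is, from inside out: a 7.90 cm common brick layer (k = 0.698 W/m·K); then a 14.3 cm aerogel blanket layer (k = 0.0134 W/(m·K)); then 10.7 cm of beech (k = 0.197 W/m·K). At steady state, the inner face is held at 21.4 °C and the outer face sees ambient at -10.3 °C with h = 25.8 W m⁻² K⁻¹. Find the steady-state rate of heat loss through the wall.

Q = 125 W

Series thermal resistances, inner to outer:
  R_common brick = L/(kA) = 0.0790/(0.698·44.8) = 0.002526 K/W
  R_aerogel blanket = L/(kA) = 0.143/(0.0134·44.8) = 0.2382 K/W
  R_beech = L/(kA) = 0.107/(0.197·44.8) = 0.01212 K/W
  R_conv,out = 1/(hA) = 1/(25.8·44.8) = 8.652×10^-4 K/W
ΣR = 0.002526 + 0.2382 + 0.01212 + 8.652×10^-4 = 0.2537 K/W
Q = ΔT/ΣR = (21.4 °C − -10.3 °C)/0.2537 = 125 W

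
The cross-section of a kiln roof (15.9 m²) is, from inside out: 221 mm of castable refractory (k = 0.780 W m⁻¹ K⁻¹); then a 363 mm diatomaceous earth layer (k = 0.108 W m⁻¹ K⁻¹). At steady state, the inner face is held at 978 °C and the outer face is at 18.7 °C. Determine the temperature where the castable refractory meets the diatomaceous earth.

T = 903 °C

Treat each layer as a resistance in series:
  R_castable refractory = L/(kA) = 0.221/(0.780·15.9) = 0.01782 K/W
  R_diatomaceous earth = L/(kA) = 0.363/(0.108·15.9) = 0.2114 K/W
ΣR = 0.01782 + 0.2114 = 0.2292 K/W
Q = ΔT/ΣR = (978 °C − 18.7 °C)/0.2292 = 4185 W
From the inner boundary to the castable refractory/diatomaceous earth interface, ΣR_partial = 0.01782 K/W.
T_interface = T_in − Q·ΣR_partial = 978 °C − (4185)(0.01782) = 903 °C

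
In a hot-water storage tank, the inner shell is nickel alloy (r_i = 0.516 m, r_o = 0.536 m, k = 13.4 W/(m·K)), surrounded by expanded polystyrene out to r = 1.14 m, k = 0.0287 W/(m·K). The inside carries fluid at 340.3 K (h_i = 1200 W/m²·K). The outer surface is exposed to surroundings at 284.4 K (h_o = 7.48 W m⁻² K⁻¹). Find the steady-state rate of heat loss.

Q = 20.3 W

Resistance network (inner→outer):
  R_conv,in = 1/(4πr²h) = 1/(4π·0.516²·1200) = 2.491×10^-4 K/W
  R_nickel alloy = (1/0.516 − 1/0.536)/(4πk) = 0.07231/(4π·13.4) = 4.294×10^-4 K/W
  R_expanded polystyrene = (1/0.536 − 1/1.14)/(4πk) = 0.9885/(4π·0.0287) = 2.741 K/W
  R_conv,out = 1/(4πr²h) = 1/(4π·1.14²·7.48) = 0.008186 K/W
ΣR = 2.491×10^-4 + 4.294×10^-4 + 2.741 + 0.008186 = 2.750 K/W
Q = ΔT/ΣR = (340.3 K − 284.4 K)/2.750 = 20.3 W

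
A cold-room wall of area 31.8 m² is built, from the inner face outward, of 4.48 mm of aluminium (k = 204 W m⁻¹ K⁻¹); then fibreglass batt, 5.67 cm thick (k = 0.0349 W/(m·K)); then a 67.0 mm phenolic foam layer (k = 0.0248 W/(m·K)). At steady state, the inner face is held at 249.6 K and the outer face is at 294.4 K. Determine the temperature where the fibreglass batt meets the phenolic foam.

T = 266.42 K

Series thermal resistances, inner to outer:
  R_aluminium = L/(kA) = 0.00448/(204·31.8) = 6.906×10^-7 K/W
  R_fibreglass batt = L/(kA) = 0.0567/(0.0349·31.8) = 0.05109 K/W
  R_phenolic foam = L/(kA) = 0.0670/(0.0248·31.8) = 0.08496 K/W
ΣR = 6.906×10^-7 + 0.05109 + 0.08496 = 0.1361 K/W
Q = ΔT/ΣR = (249.6 K − 294.4 K)/0.1361 = -329.2 W
From the inner boundary to the fibreglass batt/phenolic foam interface, ΣR_partial = 0.05109 K/W.
T_interface = T_in − Q·ΣR_partial = 249.6 K − (-329.2)(0.05109) = 266.42 K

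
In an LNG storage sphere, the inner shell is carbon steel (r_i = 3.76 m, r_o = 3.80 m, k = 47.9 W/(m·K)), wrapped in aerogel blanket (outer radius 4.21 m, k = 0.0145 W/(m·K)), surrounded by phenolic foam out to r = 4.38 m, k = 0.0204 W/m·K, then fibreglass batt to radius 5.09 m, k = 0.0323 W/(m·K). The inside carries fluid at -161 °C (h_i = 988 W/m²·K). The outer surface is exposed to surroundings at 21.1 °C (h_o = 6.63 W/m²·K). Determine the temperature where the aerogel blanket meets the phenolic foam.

Series thermal resistances, inner to outer:
  R_conv,in = 1/(4πr²h) = 1/(4π·3.76²·988) = 5.697×10^-6 K/W
  R_carbon steel = (1/3.76 − 1/3.80)/(4πk) = 0.002800/(4π·47.9) = 4.651×10^-6 K/W
  R_aerogel blanket = (1/3.80 − 1/4.21)/(4πk) = 0.02563/(4π·0.0145) = 0.1407 K/W
  R_phenolic foam = (1/4.21 − 1/4.38)/(4πk) = 0.009219/(4π·0.0204) = 0.03596 K/W
  R_fibreglass batt = (1/4.38 − 1/5.09)/(4πk) = 0.03185/(4π·0.0323) = 0.07846 K/W
  R_conv,out = 1/(4πr²h) = 1/(4π·5.09²·6.63) = 4.633×10^-4 K/W
ΣR = 5.697×10^-6 + 4.651×10^-6 + 0.1407 + 0.03596 + 0.07846 + 4.633×10^-4 = 0.2556 K/W
Q = ΔT/ΣR = (-161 °C − 21.1 °C)/0.2556 = -712.4 W
From the inner boundary to the aerogel blanket/phenolic foam interface, ΣR_partial = 0.1407 K/W.
T_interface = T_in − Q·ΣR_partial = -161 °C − (-712.4)(0.1407) = -60.8 °C

T = -60.8 °C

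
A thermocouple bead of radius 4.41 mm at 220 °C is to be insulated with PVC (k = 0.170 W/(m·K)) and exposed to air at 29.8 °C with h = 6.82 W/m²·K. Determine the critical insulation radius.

For a sphere, r_cr = 2k_ins/h = 2·0.170/6.82 = 0.0499 m = 4.99 cm

r_cr = 4.99 cm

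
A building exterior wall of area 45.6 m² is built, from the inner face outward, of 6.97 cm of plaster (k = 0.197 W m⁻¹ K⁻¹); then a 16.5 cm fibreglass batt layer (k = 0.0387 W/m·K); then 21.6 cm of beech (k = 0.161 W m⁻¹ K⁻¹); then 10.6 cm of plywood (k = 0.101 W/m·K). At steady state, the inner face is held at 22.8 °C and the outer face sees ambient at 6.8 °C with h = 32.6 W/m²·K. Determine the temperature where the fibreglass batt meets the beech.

T = 12.3 °C

Treat each layer as a resistance in series:
  R_plaster = L/(kA) = 0.0697/(0.197·45.6) = 0.007759 K/W
  R_fibreglass batt = L/(kA) = 0.165/(0.0387·45.6) = 0.09350 K/W
  R_beech = L/(kA) = 0.216/(0.161·45.6) = 0.02942 K/W
  R_plywood = L/(kA) = 0.106/(0.101·45.6) = 0.02302 K/W
  R_conv,out = 1/(hA) = 1/(32.6·45.6) = 6.727×10^-4 K/W
ΣR = 0.007759 + 0.09350 + 0.02942 + 0.02302 + 6.727×10^-4 = 0.1544 K/W
Q = ΔT/ΣR = (22.8 °C − 6.8 °C)/0.1544 = 103.6 W
From the inner boundary to the fibreglass batt/beech interface, ΣR_partial = 0.1013 K/W.
T_interface = T_in − Q·ΣR_partial = 22.8 °C − (103.6)(0.1013) = 12.3 °C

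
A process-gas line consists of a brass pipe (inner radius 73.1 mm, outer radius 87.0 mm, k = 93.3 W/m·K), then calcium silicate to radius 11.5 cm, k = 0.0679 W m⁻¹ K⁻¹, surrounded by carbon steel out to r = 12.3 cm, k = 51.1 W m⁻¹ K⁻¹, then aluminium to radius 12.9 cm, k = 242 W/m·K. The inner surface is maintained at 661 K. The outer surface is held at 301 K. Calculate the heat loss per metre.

Q' = 550 W/m

Treat each layer as a resistance in series:
  R'_brass = ln(0.0870/0.0731)/(2πk) = 0.1741/(2π·93.3) = 2.970×10^-4 m·K/W
  R'_calcium silicate = ln(0.115/0.0870)/(2πk) = 0.2790/(2π·0.0679) = 0.6540 m·K/W
  R'_carbon steel = ln(0.123/0.115)/(2πk) = 0.06725/(2π·51.1) = 2.095×10^-4 m·K/W
  R'_aluminium = ln(0.129/0.123)/(2πk) = 0.04763/(2π·242) = 3.132×10^-5 m·K/W
ΣR = 2.970×10^-4 + 0.6540 + 2.095×10^-4 + 3.132×10^-5 = 0.6545 m·K/W
Q' = ΔT/ΣR = (661 K − 301 K)/0.6545 = 550 W/m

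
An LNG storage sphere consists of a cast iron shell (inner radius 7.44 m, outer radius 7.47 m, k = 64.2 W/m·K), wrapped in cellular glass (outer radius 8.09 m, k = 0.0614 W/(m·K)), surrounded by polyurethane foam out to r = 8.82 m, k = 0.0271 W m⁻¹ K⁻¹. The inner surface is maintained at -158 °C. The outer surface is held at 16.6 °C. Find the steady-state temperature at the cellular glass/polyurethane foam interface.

T = -104 °C

Resistance network (inner→outer):
  R_cast iron = (1/7.44 − 1/7.47)/(4πk) = 5.398×10^-4/(4π·64.2) = 6.691×10^-7 K/W
  R_cellular glass = (1/7.47 − 1/8.09)/(4πk) = 0.01026/(4π·0.0614) = 0.01330 K/W
  R_polyurethane foam = (1/8.09 − 1/8.82)/(4πk) = 0.01023/(4π·0.0271) = 0.03004 K/W
ΣR = 6.691×10^-7 + 0.01330 + 0.03004 = 0.04334 K/W
Q = ΔT/ΣR = (-158 °C − 16.6 °C)/0.04334 = -4029 W
From the inner boundary to the cellular glass/polyurethane foam interface, ΣR_partial = 0.01330 K/W.
T_interface = T_in − Q·ΣR_partial = -158 °C − (-4029)(0.01330) = -104 °C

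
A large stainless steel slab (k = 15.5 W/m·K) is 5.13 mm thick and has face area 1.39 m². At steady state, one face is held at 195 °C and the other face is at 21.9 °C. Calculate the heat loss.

Q = 7.27×10^5 W

Q = kA·ΔT/L = 15.5 × 1.39 × |195 °C − 21.9 °C| / 0.00513 = 7.27×10^5 W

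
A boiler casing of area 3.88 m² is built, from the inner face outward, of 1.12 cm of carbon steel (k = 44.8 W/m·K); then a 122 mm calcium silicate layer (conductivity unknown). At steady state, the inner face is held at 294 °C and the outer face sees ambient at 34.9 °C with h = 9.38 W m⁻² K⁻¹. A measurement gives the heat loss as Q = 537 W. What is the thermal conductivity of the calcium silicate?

ΣR = ΔT/Q = |294 − 34.9|/537 = 0.4825 K/W
Known resistances:
  R_carbon steel = L/(kA) = 0.0112/(44.8·3.88) = 6.443×10^-5 K/W
  R_conv,out = 1/(hA) = 1/(9.38·3.88) = 0.02748 K/W
R_calcium silicate = ΣR − ΣR_known = 0.4825 − 0.02754 = 0.4550 K/W
L/(kA) = 0.4550 ⇒ k = 0.122/(0.4550·3.88) = 0.0691 W/m·K

k = 0.0691 W/m·K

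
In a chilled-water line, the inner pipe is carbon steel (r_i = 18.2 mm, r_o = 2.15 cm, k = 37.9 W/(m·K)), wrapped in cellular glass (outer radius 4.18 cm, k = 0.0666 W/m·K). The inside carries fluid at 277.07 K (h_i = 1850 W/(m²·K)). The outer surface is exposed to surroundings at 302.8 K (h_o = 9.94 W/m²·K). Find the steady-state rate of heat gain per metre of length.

Q' = 13.0 W/m

Resistance network (inner→outer):
  R'_conv,in = 1/(2πr h) = 1/(2π·0.0182·1850) = 0.004727 m·K/W
  R'_carbon steel = ln(0.0215/0.0182)/(2πk) = 0.1666/(2π·37.9) = 6.997×10^-4 m·K/W
  R'_cellular glass = ln(0.0418/0.0215)/(2πk) = 0.6648/(2π·0.0666) = 1.589 m·K/W
  R'_conv,out = 1/(2πr h) = 1/(2π·0.0418·9.94) = 0.3831 m·K/W
ΣR = 0.004727 + 6.997×10^-4 + 1.589 + 0.3831 = 1.978 m·K/W
Q' = ΔT/ΣR = (277.07 K − 302.8 K)/1.978 = -13.0 W/m
(Negative Q' ⇒ heat flows inward; heat gain = 13.0 W/m.)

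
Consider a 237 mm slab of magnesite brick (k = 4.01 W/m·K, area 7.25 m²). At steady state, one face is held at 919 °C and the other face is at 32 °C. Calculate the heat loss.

Q = kA·ΔT/L = 4.01 × 7.25 × |919 °C − 32 °C| / 0.237 = 1.09×10^5 W

Q = 109 kW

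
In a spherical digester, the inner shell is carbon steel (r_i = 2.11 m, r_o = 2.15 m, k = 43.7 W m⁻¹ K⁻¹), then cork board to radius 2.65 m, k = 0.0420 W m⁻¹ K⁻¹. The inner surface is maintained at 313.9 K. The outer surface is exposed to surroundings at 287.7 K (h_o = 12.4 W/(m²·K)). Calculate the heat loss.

Resistance network (inner→outer):
  R_carbon steel = (1/2.11 − 1/2.15)/(4πk) = 0.008817/(4π·43.7) = 1.606×10^-5 K/W
  R_cork board = (1/2.15 − 1/2.65)/(4πk) = 0.08776/(4π·0.0420) = 0.1663 K/W
  R_conv,out = 1/(4πr²h) = 1/(4π·2.65²·12.4) = 9.139×10^-4 K/W
ΣR = 1.606×10^-5 + 0.1663 + 9.139×10^-4 = 0.1672 K/W
Q = ΔT/ΣR = (313.9 K − 287.7 K)/0.1672 = 157 W

Q = 157 W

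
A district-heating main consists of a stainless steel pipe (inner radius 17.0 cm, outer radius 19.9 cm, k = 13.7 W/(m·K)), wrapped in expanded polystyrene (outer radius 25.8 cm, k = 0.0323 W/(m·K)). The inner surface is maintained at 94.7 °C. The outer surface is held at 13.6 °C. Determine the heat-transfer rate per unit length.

Treat each layer as a resistance in series:
  R'_stainless steel = ln(0.199/0.170)/(2πk) = 0.1575/(2π·13.7) = 0.001830 m·K/W
  R'_expanded polystyrene = ln(0.258/0.199)/(2πk) = 0.2597/(2π·0.0323) = 1.279 m·K/W
ΣR = 0.001830 + 1.279 = 1.281 m·K/W
Q' = ΔT/ΣR = (94.7 °C − 13.6 °C)/1.281 = 63.3 W/m

Q' = 63.3 W/m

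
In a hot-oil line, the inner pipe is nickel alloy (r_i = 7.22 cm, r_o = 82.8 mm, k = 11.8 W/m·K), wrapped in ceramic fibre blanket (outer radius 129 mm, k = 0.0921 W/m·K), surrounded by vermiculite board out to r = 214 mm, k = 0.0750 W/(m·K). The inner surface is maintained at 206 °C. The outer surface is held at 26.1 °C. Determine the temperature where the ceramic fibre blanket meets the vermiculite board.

T = 131 °C

Treat each layer as a resistance in series:
  R'_nickel alloy = ln(0.0828/0.0722)/(2πk) = 0.1370/(2π·11.8) = 0.001848 m·K/W
  R'_ceramic fibre blanket = ln(0.129/0.0828)/(2πk) = 0.4434/(2π·0.0921) = 0.7662 m·K/W
  R'_vermiculite board = ln(0.214/0.129)/(2πk) = 0.5062/(2π·0.0750) = 1.074 m·K/W
ΣR = 0.001848 + 0.7662 + 1.074 = 1.842 m·K/W
Q' = ΔT/ΣR = (206 °C − 26.1 °C)/1.842 = 97.67 W/m
From the inner boundary to the ceramic fibre blanket/vermiculite board interface, ΣR_partial = 0.7680 m·K/W.
T_interface = T_in − Q'·ΣR_partial = 206 °C − (97.67)(0.7680) = 131 °C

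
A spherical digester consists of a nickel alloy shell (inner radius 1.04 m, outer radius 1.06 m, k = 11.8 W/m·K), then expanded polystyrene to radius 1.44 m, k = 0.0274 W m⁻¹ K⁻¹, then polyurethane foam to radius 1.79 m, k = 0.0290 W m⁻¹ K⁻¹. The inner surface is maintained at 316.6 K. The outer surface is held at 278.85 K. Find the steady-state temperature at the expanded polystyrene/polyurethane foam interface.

Resistance network (inner→outer):
  R_nickel alloy = (1/1.04 − 1/1.06)/(4πk) = 0.01814/(4π·11.8) = 1.223×10^-4 K/W
  R_expanded polystyrene = (1/1.06 − 1/1.44)/(4πk) = 0.2490/(4π·0.0274) = 0.7230 K/W
  R_polyurethane foam = (1/1.44 − 1/1.79)/(4πk) = 0.1358/(4π·0.0290) = 0.3726 K/W
ΣR = 1.223×10^-4 + 0.7230 + 0.3726 = 1.096 K/W
Q = ΔT/ΣR = (316.6 K − 278.85 K)/1.096 = 34.44 W
From the inner boundary to the expanded polystyrene/polyurethane foam interface, ΣR_partial = 0.7231 K/W.
T_interface = T_in − Q·ΣR_partial = 316.6 K − (34.44)(0.7231) = 291.7 K

T = 291.7 K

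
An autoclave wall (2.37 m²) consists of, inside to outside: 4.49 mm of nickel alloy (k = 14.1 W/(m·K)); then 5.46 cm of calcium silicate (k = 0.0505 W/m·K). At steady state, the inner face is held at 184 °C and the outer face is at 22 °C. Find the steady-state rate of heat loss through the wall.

Resistance network (inner→outer):
  R_nickel alloy = L/(kA) = 0.00449/(14.1·2.37) = 1.344×10^-4 K/W
  R_calcium silicate = L/(kA) = 0.0546/(0.0505·2.37) = 0.4562 K/W
ΣR = 1.344×10^-4 + 0.4562 = 0.4563 K/W
Q = ΔT/ΣR = (184 °C − 22 °C)/0.4563 = 355 W

Q = 355 W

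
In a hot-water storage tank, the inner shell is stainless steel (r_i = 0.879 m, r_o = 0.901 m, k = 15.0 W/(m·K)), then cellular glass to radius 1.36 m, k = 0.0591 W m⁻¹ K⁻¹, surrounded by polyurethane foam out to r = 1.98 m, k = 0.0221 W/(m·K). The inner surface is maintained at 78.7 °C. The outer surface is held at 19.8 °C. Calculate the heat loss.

Q = 44.2 W

Treat each layer as a resistance in series:
  R_stainless steel = (1/0.879 − 1/0.901)/(4πk) = 0.02778/(4π·15.0) = 1.474×10^-4 K/W
  R_cellular glass = (1/0.901 − 1/1.36)/(4πk) = 0.3746/(4π·0.0591) = 0.5044 K/W
  R_polyurethane foam = (1/1.36 − 1/1.98)/(4πk) = 0.2302/(4π·0.0221) = 0.8291 K/W
ΣR = 1.474×10^-4 + 0.5044 + 0.8291 = 1.334 K/W
Q = ΔT/ΣR = (78.7 °C − 19.8 °C)/1.334 = 44.2 W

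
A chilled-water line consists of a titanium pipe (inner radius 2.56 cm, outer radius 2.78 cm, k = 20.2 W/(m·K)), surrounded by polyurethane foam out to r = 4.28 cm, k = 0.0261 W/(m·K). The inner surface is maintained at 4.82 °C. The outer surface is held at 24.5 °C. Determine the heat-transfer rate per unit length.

Resistance network (inner→outer):
  R'_titanium = ln(0.0278/0.0256)/(2πk) = 0.08244/(2π·20.2) = 6.496×10^-4 m·K/W
  R'_polyurethane foam = ln(0.0428/0.0278)/(2πk) = 0.4315/(2π·0.0261) = 2.631 m·K/W
ΣR = 6.496×10^-4 + 2.631 = 2.632 m·K/W
Q' = ΔT/ΣR = (4.82 °C − 24.5 °C)/2.632 = -7.48 W/m
(Negative Q' ⇒ heat flows inward; heat gain = 7.48 W/m.)

Q' = 7.48 W/m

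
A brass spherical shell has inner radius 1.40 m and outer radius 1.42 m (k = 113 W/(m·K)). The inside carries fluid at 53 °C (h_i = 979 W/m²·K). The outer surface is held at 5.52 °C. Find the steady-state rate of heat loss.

Q = 978 kW

Resistance network (inner→outer):
  R_conv,in = 1/(4πr²h) = 1/(4π·1.40²·979) = 4.147×10^-5 K/W
  R_brass = (1/1.40 − 1/1.42)/(4πk) = 0.01006/(4π·113) = 7.085×10^-6 K/W
ΣR = 4.147×10^-5 + 7.085×10^-6 = 4.855×10^-5 K/W
Q = ΔT/ΣR = (53 °C − 5.52 °C)/4.855×10^-5 = 9.78×10^5 W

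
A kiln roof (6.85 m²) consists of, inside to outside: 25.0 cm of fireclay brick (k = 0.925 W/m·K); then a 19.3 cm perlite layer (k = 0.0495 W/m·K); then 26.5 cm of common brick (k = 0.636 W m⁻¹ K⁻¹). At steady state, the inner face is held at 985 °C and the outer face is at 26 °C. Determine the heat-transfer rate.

Series thermal resistances, inner to outer:
  R_fireclay brick = L/(kA) = 0.250/(0.925·6.85) = 0.03946 K/W
  R_perlite = L/(kA) = 0.193/(0.0495·6.85) = 0.5692 K/W
  R_common brick = L/(kA) = 0.265/(0.636·6.85) = 0.06083 K/W
ΣR = 0.03946 + 0.5692 + 0.06083 = 0.6695 K/W
Q = ΔT/ΣR = (985 °C − 26 °C)/0.6695 = 1430 W

Q = 1430 W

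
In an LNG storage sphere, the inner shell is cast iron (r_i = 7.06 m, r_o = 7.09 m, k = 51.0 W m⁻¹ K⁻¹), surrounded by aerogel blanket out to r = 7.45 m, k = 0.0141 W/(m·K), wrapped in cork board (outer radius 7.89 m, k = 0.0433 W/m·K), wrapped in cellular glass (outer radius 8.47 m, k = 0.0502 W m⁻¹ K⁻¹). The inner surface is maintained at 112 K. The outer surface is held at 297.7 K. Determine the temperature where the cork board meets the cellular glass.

T = 259.0 K

Treat each layer as a resistance in series:
  R_cast iron = (1/7.06 − 1/7.09)/(4πk) = 5.993×10^-4/(4π·51.0) = 9.352×10^-7 K/W
  R_aerogel blanket = (1/7.09 − 1/7.45)/(4πk) = 0.006816/(4π·0.0141) = 0.03847 K/W
  R_cork board = (1/7.45 − 1/7.89)/(4πk) = 0.007485/(4π·0.0433) = 0.01376 K/W
  R_cellular glass = (1/7.89 − 1/8.47)/(4πk) = 0.008679/(4π·0.0502) = 0.01376 K/W
ΣR = 9.352×10^-7 + 0.03847 + 0.01376 + 0.01376 = 0.06599 K/W
Q = ΔT/ΣR = (112 K − 297.7 K)/0.06599 = -2814 W
From the inner boundary to the cork board/cellular glass interface, ΣR_partial = 0.05223 K/W.
T_interface = T_in − Q·ΣR_partial = 112 K − (-2814)(0.05223) = 259.0 K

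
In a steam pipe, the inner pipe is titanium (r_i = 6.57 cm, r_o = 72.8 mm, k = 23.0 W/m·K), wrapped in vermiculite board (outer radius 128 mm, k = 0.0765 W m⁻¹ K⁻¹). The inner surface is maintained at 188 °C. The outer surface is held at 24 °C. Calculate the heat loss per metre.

Resistance network (inner→outer):
  R'_titanium = ln(0.0728/0.0657)/(2πk) = 0.1026/(2π·23.0) = 7.101×10^-4 m·K/W
  R'_vermiculite board = ln(0.128/0.0728)/(2πk) = 0.5643/(2π·0.0765) = 1.174 m·K/W
ΣR = 7.101×10^-4 + 1.174 = 1.175 m·K/W
Q' = ΔT/ΣR = (188 °C − 24 °C)/1.175 = 140 W/m

Q' = 140 W/m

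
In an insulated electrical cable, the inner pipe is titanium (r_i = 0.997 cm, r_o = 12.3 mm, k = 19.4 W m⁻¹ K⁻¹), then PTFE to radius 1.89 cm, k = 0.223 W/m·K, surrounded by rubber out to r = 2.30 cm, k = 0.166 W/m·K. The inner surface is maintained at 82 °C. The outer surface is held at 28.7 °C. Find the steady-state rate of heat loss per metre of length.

Treat each layer as a resistance in series:
  R'_titanium = ln(0.0123/0.00997)/(2πk) = 0.2100/(2π·19.4) = 0.001723 m·K/W
  R'_PTFE = ln(0.0189/0.0123)/(2πk) = 0.4296/(2π·0.223) = 0.3066 m·K/W
  R'_rubber = ln(0.0230/0.0189)/(2πk) = 0.1963/(2π·0.166) = 0.1882 m·K/W
ΣR = 0.001723 + 0.3066 + 0.1882 = 0.4965 m·K/W
Q' = ΔT/ΣR = (82 °C − 28.7 °C)/0.4965 = 107 W/m

Q' = 107 W/m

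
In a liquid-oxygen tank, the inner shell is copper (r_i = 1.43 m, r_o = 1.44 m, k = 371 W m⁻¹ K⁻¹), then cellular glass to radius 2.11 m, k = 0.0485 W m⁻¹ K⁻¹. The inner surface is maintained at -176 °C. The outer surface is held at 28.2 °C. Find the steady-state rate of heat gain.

Resistance network (inner→outer):
  R_copper = (1/1.43 − 1/1.44)/(4πk) = 0.004856/(4π·371) = 1.042×10^-6 K/W
  R_cellular glass = (1/1.44 − 1/2.11)/(4πk) = 0.2205/(4π·0.0485) = 0.3618 K/W
ΣR = 1.042×10^-6 + 0.3618 = 0.3618 K/W
Q = ΔT/ΣR = (-176 °C − 28.2 °C)/0.3618 = -564 W
(Negative Q ⇒ heat flows inward; heat gain = 564 W.)

Q = 564 W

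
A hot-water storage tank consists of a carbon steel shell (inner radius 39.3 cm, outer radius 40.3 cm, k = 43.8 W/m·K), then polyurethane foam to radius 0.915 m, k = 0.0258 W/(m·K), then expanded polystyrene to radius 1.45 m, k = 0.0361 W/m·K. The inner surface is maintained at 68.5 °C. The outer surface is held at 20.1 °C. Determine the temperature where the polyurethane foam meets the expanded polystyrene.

T = 28.4 °C

Treat each layer as a resistance in series:
  R_carbon steel = (1/0.393 − 1/0.403)/(4πk) = 0.06314/(4π·43.8) = 1.147×10^-4 K/W
  R_polyurethane foam = (1/0.403 − 1/0.915)/(4πk) = 1.388/(4π·0.0258) = 4.283 K/W
  R_expanded polystyrene = (1/0.915 − 1/1.45)/(4πk) = 0.4032/(4π·0.0361) = 0.8889 K/W
ΣR = 1.147×10^-4 + 4.283 + 0.8889 = 5.172 K/W
Q = ΔT/ΣR = (68.5 °C − 20.1 °C)/5.172 = 9.358 W
From the inner boundary to the polyurethane foam/expanded polystyrene interface, ΣR_partial = 4.283 K/W.
T_interface = T_in − Q·ΣR_partial = 68.5 °C − (9.358)(4.283) = 28.4 °C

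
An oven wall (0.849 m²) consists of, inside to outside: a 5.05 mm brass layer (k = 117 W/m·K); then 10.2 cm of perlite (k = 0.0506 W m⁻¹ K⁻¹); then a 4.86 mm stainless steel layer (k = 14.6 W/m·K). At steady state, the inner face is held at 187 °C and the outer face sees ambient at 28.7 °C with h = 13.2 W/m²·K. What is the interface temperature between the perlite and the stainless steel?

Treat each layer as a resistance in series:
  R_brass = L/(kA) = 0.00505/(117·0.849) = 5.084×10^-5 K/W
  R_perlite = L/(kA) = 0.102/(0.0506·0.849) = 2.374 K/W
  R_stainless steel = L/(kA) = 0.00486/(14.6·0.849) = 3.921×10^-4 K/W
  R_conv,out = 1/(hA) = 1/(13.2·0.849) = 0.08923 K/W
ΣR = 5.084×10^-5 + 2.374 + 3.921×10^-4 + 0.08923 = 2.464 K/W
Q = ΔT/ΣR = (187 °C − 28.7 °C)/2.464 = 64.25 W
From the inner boundary to the perlite/stainless steel interface, ΣR_partial = 2.374 K/W.
T_interface = T_in − Q·ΣR_partial = 187 °C − (64.25)(2.374) = 34.5 °C

T = 34.5 °C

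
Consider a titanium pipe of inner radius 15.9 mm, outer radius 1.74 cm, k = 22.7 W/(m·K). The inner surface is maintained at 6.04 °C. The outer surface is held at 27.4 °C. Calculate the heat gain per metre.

Q' = 33800 W/m

Q' = 2πk·ΔT/ln(r₂/r₁) = 2π × 22.7 × 21.36 / ln(0.0174/0.0159) = 33800 W/m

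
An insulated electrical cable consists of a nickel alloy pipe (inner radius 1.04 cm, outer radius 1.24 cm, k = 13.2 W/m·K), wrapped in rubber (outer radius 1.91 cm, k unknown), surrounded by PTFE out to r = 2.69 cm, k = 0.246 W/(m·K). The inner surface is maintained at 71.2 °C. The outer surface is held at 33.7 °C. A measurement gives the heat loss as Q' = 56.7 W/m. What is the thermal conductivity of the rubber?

k = 0.157 W/m·K

ΣR = ΔT/Q' = |71.2 − 33.7|/56.7 = 0.6614 m·K/W
Known resistances:
  R'_nickel alloy = ln(0.0124/0.0104)/(2πk) = 0.1759/(2π·13.2) = 0.002121 m·K/W
  R'_PTFE = ln(0.0269/0.0191)/(2πk) = 0.3424/(2π·0.246) = 0.2215 m·K/W
R_rubber = ΣR − ΣR_known = 0.6614 − 0.2236 = 0.4378 m·K/W
ln(r₂/r₁)/(2πk) = 0.4378 ⇒ k = 0.4320/(2π·0.4378) = 0.157 W/m·K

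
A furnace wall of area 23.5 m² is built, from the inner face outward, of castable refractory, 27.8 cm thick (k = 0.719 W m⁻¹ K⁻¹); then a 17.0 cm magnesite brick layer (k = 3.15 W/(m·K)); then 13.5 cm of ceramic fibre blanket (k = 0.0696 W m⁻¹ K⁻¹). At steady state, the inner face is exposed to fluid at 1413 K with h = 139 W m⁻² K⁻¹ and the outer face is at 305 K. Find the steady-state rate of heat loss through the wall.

Q = 10.9 kW

Resistance network (inner→outer):
  R_conv,in = 1/(hA) = 1/(139·23.5) = 3.061×10^-4 K/W
  R_castable refractory = L/(kA) = 0.278/(0.719·23.5) = 0.01645 K/W
  R_magnesite brick = L/(kA) = 0.170/(3.15·23.5) = 0.002297 K/W
  R_ceramic fibre blanket = L/(kA) = 0.135/(0.0696·23.5) = 0.08254 K/W
ΣR = 3.061×10^-4 + 0.01645 + 0.002297 + 0.08254 = 0.1016 K/W
Q = ΔT/ΣR = (1413 K − 305 K)/0.1016 = 10900 W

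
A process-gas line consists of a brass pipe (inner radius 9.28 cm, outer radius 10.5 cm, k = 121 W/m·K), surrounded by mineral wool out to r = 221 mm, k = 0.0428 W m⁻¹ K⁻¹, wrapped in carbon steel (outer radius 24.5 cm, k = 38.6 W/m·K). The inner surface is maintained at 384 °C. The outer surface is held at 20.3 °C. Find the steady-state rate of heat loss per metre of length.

Q' = 131 W/m

Treat each layer as a resistance in series:
  R'_brass = ln(0.105/0.0928)/(2πk) = 0.1235/(2π·121) = 1.625×10^-4 m·K/W
  R'_mineral wool = ln(0.221/0.105)/(2πk) = 0.7442/(2π·0.0428) = 2.767 m·K/W
  R'_carbon steel = ln(0.245/0.221)/(2πk) = 0.1031/(2π·38.6) = 4.251×10^-4 m·K/W
ΣR = 1.625×10^-4 + 2.767 + 4.251×10^-4 = 2.768 m·K/W
Q' = ΔT/ΣR = (384 °C − 20.3 °C)/2.768 = 131 W/m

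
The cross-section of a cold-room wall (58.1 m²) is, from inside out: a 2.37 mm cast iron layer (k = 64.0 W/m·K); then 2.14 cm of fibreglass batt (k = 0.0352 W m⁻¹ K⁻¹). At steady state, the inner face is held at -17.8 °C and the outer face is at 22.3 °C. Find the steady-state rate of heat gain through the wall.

Series thermal resistances, inner to outer:
  R_cast iron = L/(kA) = 0.00237/(64.0·58.1) = 6.374×10^-7 K/W
  R_fibreglass batt = L/(kA) = 0.0214/(0.0352·58.1) = 0.01046 K/W
ΣR = 6.374×10^-7 + 0.01046 = 0.01046 K/W
Q = ΔT/ΣR = (-17.8 °C − 22.3 °C)/0.01046 = -3830 W
(Negative Q ⇒ heat flows inward; heat gain = 3830 W.)

Q = 3830 W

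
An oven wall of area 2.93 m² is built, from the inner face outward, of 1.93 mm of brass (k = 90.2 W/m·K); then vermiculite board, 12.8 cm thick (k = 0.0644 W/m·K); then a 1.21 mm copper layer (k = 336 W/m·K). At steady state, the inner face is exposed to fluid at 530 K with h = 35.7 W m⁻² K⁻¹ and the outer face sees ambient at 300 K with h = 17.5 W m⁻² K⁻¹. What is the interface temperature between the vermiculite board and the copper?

Series thermal resistances, inner to outer:
  R_conv,in = 1/(hA) = 1/(35.7·2.93) = 0.009560 K/W
  R_brass = L/(kA) = 0.00193/(90.2·2.93) = 7.303×10^-6 K/W
  R_vermiculite board = L/(kA) = 0.128/(0.0644·2.93) = 0.6784 K/W
  R_copper = L/(kA) = 0.00121/(336·2.93) = 1.229×10^-6 K/W
  R_conv,out = 1/(hA) = 1/(17.5·2.93) = 0.01950 K/W
ΣR = 0.009560 + 7.303×10^-6 + 0.6784 + 1.229×10^-6 + 0.01950 = 0.7075 K/W
Q = ΔT/ΣR = (530 K − 300 K)/0.7075 = 325.1 W
From the inner boundary to the vermiculite board/copper interface, ΣR_partial = 0.6880 K/W.
T_interface = T_in − Q·ΣR_partial = 530 K − (325.1)(0.6880) = 306.3 K

T = 306.3 K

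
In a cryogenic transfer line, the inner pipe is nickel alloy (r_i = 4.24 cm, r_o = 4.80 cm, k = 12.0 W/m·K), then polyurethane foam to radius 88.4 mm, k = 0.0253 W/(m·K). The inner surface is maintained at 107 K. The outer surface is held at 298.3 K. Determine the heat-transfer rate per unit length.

Treat each layer as a resistance in series:
  R'_nickel alloy = ln(0.0480/0.0424)/(2πk) = 0.1241/(2π·12.0) = 0.001645 m·K/W
  R'_polyurethane foam = ln(0.0884/0.0480)/(2πk) = 0.6107/(2π·0.0253) = 3.842 m·K/W
ΣR = 0.001645 + 3.842 = 3.844 m·K/W
Q' = ΔT/ΣR = (107 K − 298.3 K)/3.844 = -49.8 W/m
(Negative Q' ⇒ heat flows inward; heat gain = 49.8 W/m.)

Q' = 49.8 W/m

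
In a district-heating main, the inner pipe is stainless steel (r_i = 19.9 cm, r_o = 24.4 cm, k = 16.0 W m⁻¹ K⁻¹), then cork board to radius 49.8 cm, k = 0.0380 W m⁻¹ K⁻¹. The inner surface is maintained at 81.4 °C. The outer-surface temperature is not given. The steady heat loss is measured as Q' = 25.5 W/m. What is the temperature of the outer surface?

Sum the resistances:
  R'_stainless steel = ln(0.244/0.199)/(2πk) = 0.2039/(2π·16.0) = 0.002028 m·K/W
  R'_cork board = ln(0.498/0.244)/(2πk) = 0.7134/(2π·0.0380) = 2.988 m·K/W
ΣR = 2.990 m·K/W
ΔT = Q'·ΣR = 25.5 × 2.990 = 76.25 K
Heat flows outward, so T_out = T_in − ΔT = 81.4 − 76.25 = 5.15 °C

T_out = 5.15 °C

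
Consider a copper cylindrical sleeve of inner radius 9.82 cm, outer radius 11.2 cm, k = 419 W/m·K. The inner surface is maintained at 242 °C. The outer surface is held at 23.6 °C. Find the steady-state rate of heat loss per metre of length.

Q' = 2πk·ΔT/ln(r₂/r₁) = 2π × 419 × 218.4 / ln(0.112/0.0982) = 4.37×10^6 W/m

Q' = 4.37×10^6 W/m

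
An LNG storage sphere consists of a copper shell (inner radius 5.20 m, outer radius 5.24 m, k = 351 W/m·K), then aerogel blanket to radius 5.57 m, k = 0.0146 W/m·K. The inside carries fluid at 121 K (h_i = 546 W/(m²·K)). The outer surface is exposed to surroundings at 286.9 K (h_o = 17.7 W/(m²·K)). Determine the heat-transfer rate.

Treat each layer as a resistance in series:
  R_conv,in = 1/(4πr²h) = 1/(4π·5.20²·546) = 5.390×10^-6 K/W
  R_copper = (1/5.20 − 1/5.24)/(4πk) = 0.001468/(4π·351) = 3.328×10^-7 K/W
  R_aerogel blanket = (1/5.24 − 1/5.57)/(4πk) = 0.01131/(4π·0.0146) = 0.06163 K/W
  R_conv,out = 1/(4πr²h) = 1/(4π·5.57²·17.7) = 1.449×10^-4 K/W
ΣR = 5.390×10^-6 + 3.328×10^-7 + 0.06163 + 1.449×10^-4 = 0.06178 K/W
Q = ΔT/ΣR = (121 K − 286.9 K)/0.06178 = -2690 W
(Negative Q ⇒ heat flows inward; heat gain = 2690 W.)

Q = 2690 W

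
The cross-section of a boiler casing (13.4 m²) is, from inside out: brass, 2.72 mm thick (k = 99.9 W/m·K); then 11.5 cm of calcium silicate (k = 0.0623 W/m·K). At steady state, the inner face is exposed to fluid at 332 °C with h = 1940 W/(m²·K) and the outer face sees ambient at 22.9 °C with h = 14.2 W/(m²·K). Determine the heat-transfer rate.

Q = 2160 W

Series thermal resistances, inner to outer:
  R_conv,in = 1/(hA) = 1/(1940·13.4) = 3.847×10^-5 K/W
  R_brass = L/(kA) = 0.00272/(99.9·13.4) = 2.032×10^-6 K/W
  R_calcium silicate = L/(kA) = 0.115/(0.0623·13.4) = 0.1378 K/W
  R_conv,out = 1/(hA) = 1/(14.2·13.4) = 0.005255 K/W
ΣR = 3.847×10^-5 + 2.032×10^-6 + 0.1378 + 0.005255 = 0.1431 K/W
Q = ΔT/ΣR = (332 °C − 22.9 °C)/0.1431 = 2160 W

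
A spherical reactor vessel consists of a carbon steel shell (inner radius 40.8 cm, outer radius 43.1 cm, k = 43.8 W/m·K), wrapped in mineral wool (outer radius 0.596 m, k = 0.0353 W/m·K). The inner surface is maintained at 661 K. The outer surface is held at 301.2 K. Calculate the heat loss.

Series thermal resistances, inner to outer:
  R_carbon steel = (1/0.408 − 1/0.431)/(4πk) = 0.1308/(4π·43.8) = 2.376×10^-4 K/W
  R_mineral wool = (1/0.431 − 1/0.596)/(4πk) = 0.6423/(4π·0.0353) = 1.448 K/W
ΣR = 2.376×10^-4 + 1.448 = 1.448 K/W
Q = ΔT/ΣR = (661 K − 301.2 K)/1.448 = 248 W

Q = 248 W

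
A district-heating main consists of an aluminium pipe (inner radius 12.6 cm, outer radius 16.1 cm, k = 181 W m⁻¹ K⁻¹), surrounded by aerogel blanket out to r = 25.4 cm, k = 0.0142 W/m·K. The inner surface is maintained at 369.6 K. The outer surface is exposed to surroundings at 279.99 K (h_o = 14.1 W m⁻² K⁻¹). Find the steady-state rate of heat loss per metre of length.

Series thermal resistances, inner to outer:
  R'_aluminium = ln(0.161/0.126)/(2πk) = 0.2451/(2π·181) = 2.155×10^-4 m·K/W
  R'_aerogel blanket = ln(0.254/0.161)/(2πk) = 0.4559/(2π·0.0142) = 5.110 m·K/W
  R'_conv,out = 1/(2πr h) = 1/(2π·0.254·14.1) = 0.04444 m·K/W
ΣR = 2.155×10^-4 + 5.110 + 0.04444 = 5.155 m·K/W
Q' = ΔT/ΣR = (369.6 K − 279.99 K)/5.155 = 17.4 W/m

Q' = 17.4 W/m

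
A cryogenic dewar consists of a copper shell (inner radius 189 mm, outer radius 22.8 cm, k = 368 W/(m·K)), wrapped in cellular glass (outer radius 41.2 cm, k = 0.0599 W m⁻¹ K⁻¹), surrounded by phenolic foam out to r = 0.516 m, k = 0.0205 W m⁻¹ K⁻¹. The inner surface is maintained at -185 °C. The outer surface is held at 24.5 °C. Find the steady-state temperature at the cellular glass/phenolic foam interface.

T = -63.9 °C

Treat each layer as a resistance in series:
  R_copper = (1/0.189 − 1/0.228)/(4πk) = 0.9050/(4π·368) = 1.957×10^-4 K/W
  R_cellular glass = (1/0.228 − 1/0.412)/(4πk) = 1.959/(4π·0.0599) = 2.602 K/W
  R_phenolic foam = (1/0.412 − 1/0.516)/(4πk) = 0.4892/(4π·0.0205) = 1.899 K/W
ΣR = 1.957×10^-4 + 2.602 + 1.899 = 4.501 K/W
Q = ΔT/ΣR = (-185 °C − 24.5 °C)/4.501 = -46.55 W
From the inner boundary to the cellular glass/phenolic foam interface, ΣR_partial = 2.602 K/W.
T_interface = T_in − Q·ΣR_partial = -185 °C − (-46.55)(2.602) = -63.9 °C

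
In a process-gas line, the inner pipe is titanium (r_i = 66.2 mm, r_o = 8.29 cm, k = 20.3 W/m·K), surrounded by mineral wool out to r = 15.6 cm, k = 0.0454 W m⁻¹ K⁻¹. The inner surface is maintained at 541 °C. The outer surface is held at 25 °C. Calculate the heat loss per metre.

Series thermal resistances, inner to outer:
  R'_titanium = ln(0.0829/0.0662)/(2πk) = 0.2250/(2π·20.3) = 0.001764 m·K/W
  R'_mineral wool = ln(0.156/0.0829)/(2πk) = 0.6322/(2π·0.0454) = 2.216 m·K/W
ΣR = 0.001764 + 2.216 = 2.218 m·K/W
Q' = ΔT/ΣR = (541 °C − 25 °C)/2.218 = 233 W/m

Q' = 233 W/m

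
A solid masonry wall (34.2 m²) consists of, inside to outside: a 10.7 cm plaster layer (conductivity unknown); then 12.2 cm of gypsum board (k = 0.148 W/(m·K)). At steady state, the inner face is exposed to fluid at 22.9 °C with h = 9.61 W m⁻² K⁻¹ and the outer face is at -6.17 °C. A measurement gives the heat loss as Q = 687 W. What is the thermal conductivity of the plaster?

ΣR = ΔT/Q = |22.9 − -6.17|/687 = 0.04231 K/W
Known resistances:
  R_conv,in = 1/(hA) = 1/(9.61·34.2) = 0.003043 K/W
  R_gypsum board = L/(kA) = 0.122/(0.148·34.2) = 0.02410 K/W
R_plaster = ΣR − ΣR_known = 0.04231 − 0.02714 = 0.01517 K/W
L/(kA) = 0.01517 ⇒ k = 0.107/(0.01517·34.2) = 0.206 W/m·K

k = 0.206 W/m·K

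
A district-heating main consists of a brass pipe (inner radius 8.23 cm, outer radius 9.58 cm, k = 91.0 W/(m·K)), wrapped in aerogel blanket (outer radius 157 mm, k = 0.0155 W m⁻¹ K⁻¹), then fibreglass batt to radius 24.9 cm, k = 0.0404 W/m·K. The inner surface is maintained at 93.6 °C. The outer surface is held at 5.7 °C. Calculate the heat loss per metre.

Treat each layer as a resistance in series:
  R'_brass = ln(0.0958/0.0823)/(2πk) = 0.1519/(2π·91.0) = 2.657×10^-4 m·K/W
  R'_aerogel blanket = ln(0.157/0.0958)/(2πk) = 0.4940/(2π·0.0155) = 5.072 m·K/W
  R'_fibreglass batt = ln(0.249/0.157)/(2πk) = 0.4612/(2π·0.0404) = 1.817 m·K/W
ΣR = 2.657×10^-4 + 5.072 + 1.817 = 6.889 m·K/W
Q' = ΔT/ΣR = (93.6 °C − 5.7 °C)/6.889 = 12.8 W/m

Q' = 12.8 W/m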